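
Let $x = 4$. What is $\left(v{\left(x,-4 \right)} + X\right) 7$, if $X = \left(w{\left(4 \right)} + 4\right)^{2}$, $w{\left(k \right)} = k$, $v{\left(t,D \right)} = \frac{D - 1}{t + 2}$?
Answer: $\frac{2653}{6} \approx 442.17$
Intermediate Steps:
$v{\left(t,D \right)} = \frac{-1 + D}{2 + t}$
$X = 64$ ($X = \left(4 + 4\right)^{2} = 8^{2} = 64$)
$\left(v{\left(x,-4 \right)} + X\right) 7 = \left(\frac{-1 - 4}{2 + 4} + 64\right) 7 = \left(\frac{1}{6} \left(-5\right) + 64\right) 7 = \left(- \frac{5}{6} + 64\right) 7 = \frac{379}{6} \cdot 7 = \frac{2653}{6}$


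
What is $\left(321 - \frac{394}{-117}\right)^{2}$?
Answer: $\frac{1440278401}{13689} \approx 1.0521 \cdot 10^{5}$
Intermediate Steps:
$\left(321 - \frac{394}{-117}\right)^{2} = \left(321 - - \frac{394}{117}\right)^{2} = \left(321 + \frac{394}{117}\right)^{2} = \left(\frac{37951}{117}\right)^{2} = \frac{1440278401}{13689}$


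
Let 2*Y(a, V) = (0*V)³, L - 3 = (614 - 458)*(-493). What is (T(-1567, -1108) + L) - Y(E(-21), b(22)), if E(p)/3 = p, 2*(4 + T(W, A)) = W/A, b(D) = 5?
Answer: -170428777/2216 ≈ -76908.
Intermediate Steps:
T(W, A) = -4 + W/(2*A) (T(W, A) = -4 + (W/A)/2 = -4 + W/(2*A))
L = -76905 (L = 3 + (614 - 458)*(-493) = 3 + 156*(-493) = 3 - 76908 = -76905)
E(p) = 3*p
Y(a, V) = 0 (Y(a, V) = (0*V)³/2 = (½)*0³ = (½)*0 = 0)
(T(-1567, -1108) + L) - Y(E(-21), b(22)) = ((-4 + (½)*(-1567)/(-1108)) - 76905) - 1*0 = ((-4 + (½)*(-1567)*(-1/1108)) - 76905) + 0 = ((-4 + 1567/2216) - 76905) + 0 = (-7297/2216 - 76905) + 0 = -170428777/2216 + 0 = -170428777/2216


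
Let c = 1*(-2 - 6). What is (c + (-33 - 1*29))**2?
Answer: 4900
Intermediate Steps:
c = -8 (c = 1*(-8) = -8)
(c + (-33 - 1*29))**2 = (-8 + (-33 - 1*29))**2 = (-8 + (-33 - 29))**2 = (-8 - 62)**2 = (-70)**2 = 4900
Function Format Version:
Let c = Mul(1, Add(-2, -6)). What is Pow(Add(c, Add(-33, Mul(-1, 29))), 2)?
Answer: 4900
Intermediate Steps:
c = -8 (c = Mul(1, -8) = -8)
Pow(Add(c, Add(-33, Mul(-1, 29))), 2) = Pow(Add(-8, Add(-33, Mul(-1, 29))), 2) = Pow(Add(-8, Add(-33, -29)), 2) = Pow(Add(-8, -62), 2) = Pow(-70, 2) = 4900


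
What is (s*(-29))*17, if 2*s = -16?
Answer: 3944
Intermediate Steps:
s = -8 (s = (1/2)*(-16) = -8)
(s*(-29))*17 = -8*(-29)*17 = 232*17 = 3944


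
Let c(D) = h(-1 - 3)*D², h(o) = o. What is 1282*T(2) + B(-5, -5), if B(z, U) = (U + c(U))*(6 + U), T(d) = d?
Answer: 2459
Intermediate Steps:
c(D) = -4*D² (c(D) = (-1 - 3)*D² = -4*D²)
B(z, U) = (6 + U)*(U - 4*U²) (B(z, U) = (U - 4*U²)*(6 + U) = (6 + U)*(U - 4*U²))
1282*T(2) + B(-5, -5) = 1282*2 - 5*(6 - 23*(-5) - 4*(-5)²) = 2564 - 5*(6 + 115 - 4*25) = 2564 - 5*(6 + 115 - 100) = 2564 - 5*21 = 2564 - 105 = 2459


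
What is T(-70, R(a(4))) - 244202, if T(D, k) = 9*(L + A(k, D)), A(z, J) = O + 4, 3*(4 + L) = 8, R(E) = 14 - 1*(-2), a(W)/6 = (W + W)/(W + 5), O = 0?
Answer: -244178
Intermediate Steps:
a(W) = 12*W/(5 + W) (a(W) = 6*((W + W)/(W + 5)) = 6*((2*W)/(5 + W)) = 6*(2*W/(5 + W)) = 12*W/(5 + W))
R(E) = 16 (R(E) = 14 + 2 = 16)
L = -4/3 (L = -4 + (⅓)*8 = -4 + 8/3 = -4/3 ≈ -1.3333)
A(z, J) = 4 (A(z, J) = 0 + 4 = 4)
T(D, k) = 24 (T(D, k) = 9*(-4/3 + 4) = 9*(8/3) = 24)
T(-70, R(a(4))) - 244202 = 24 - 244202 = -244178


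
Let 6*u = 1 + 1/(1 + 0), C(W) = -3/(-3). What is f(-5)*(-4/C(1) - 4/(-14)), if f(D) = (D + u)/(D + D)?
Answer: -26/15 ≈ -1.7333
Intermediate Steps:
C(W) = 1 (C(W) = -3*(-1/3) = 1)
u = 1/3 (u = (1 + 1/(1 + 0))/6 = (1 + 1/1)/6 = (1 + 1)/6 = (1/6)*2 = 1/3 ≈ 0.33333)
f(D) = (1/3 + D)/(2*D) (f(D) = (D + 1/3)/(D + D) = (1/3 + D)/((2*D)) = (1/3 + D)*(1/(2*D)) = (1/3 + D)/(2*D))
f(-5)*(-4/C(1) - 4/(-14)) = ((1/6)*(1 + 3*(-5))/(-5))*(-4/1 - 4/(-14)) = ((1/6)*(-1/5)*(1 - 15))*(-4*1 - 4*(-1/14)) = ((1/6)*(-1/5)*(-14))*(-4 + 2/7) = (7/15)*(-26/7) = -26/15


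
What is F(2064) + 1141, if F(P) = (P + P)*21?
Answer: 87829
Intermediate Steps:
F(P) = 42*P (F(P) = (2*P)*21 = 42*P)
F(2064) + 1141 = 42*2064 + 1141 = 86688 + 1141 = 87829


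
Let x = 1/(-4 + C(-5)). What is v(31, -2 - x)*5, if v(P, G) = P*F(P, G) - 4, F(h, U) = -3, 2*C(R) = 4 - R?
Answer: -485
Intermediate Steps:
C(R) = 2 - R/2 (C(R) = (4 - R)/2 = 2 - R/2)
x = 2 (x = 1/(-4 + (2 - ½*(-5))) = 1/(-4 + (2 + 5/2)) = 1/(-4 + 9/2) = 1/(½) = 2)
v(P, G) = -4 - 3*P (v(P, G) = P*(-3) - 4 = -3*P - 4 = -4 - 3*P)
v(31, -2 - x)*5 = (-4 - 3*31)*5 = (-4 - 93)*5 = -97*5 = -485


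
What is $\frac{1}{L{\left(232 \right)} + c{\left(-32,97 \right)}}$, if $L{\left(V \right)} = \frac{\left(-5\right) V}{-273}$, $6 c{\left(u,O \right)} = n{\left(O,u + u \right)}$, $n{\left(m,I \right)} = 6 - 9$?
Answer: $\frac{546}{2047} \approx 0.26673$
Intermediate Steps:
$n{\left(m,I \right)} = -3$ ($n{\left(m,I \right)} = 6 - 9 = -3$)
$c{\left(u,O \right)} = - \frac{1}{2}$ ($c{\left(u,O \right)} = \frac{1}{6} \left(-3\right) = - \frac{1}{2}$)
$L{\left(V \right)} = \frac{5 V}{273}$ ($L{\left(V \right)} = - 5 V \left(- \frac{1}{273}\right) = \frac{5 V}{273}$)
$\frac{1}{L{\left(232 \right)} + c{\left(-32,97 \right)}} = \frac{1}{\frac{5}{273} \cdot 232 - \frac{1}{2}} = \frac{1}{\frac{1160}{273} - \frac{1}{2}} = \frac{1}{\frac{2047}{546}} = \frac{546}{2047}$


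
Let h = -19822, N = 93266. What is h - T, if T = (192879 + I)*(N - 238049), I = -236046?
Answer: -6249867583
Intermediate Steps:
T = 6249847761 (T = (192879 - 236046)*(93266 - 238049) = -43167*(-144783) = 6249847761)
h - T = -19822 - 1*6249847761 = -19822 - 6249847761 = -6249867583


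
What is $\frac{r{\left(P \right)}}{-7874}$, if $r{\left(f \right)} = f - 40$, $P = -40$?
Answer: $\frac{40}{3937} \approx 0.01016$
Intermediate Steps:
$r{\left(f \right)} = -40 + f$
$\frac{r{\left(P \right)}}{-7874} = \frac{-40 - 40}{-7874} = \left(-80\right) \left(- \frac{1}{7874}\right) = \frac{40}{3937}$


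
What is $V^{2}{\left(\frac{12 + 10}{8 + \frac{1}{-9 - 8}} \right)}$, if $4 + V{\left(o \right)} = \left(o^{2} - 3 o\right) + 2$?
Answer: $\frac{2308225936}{332150625} \approx 6.9493$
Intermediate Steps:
$V{\left(o \right)} = -2 + o^{2} - 3 o$ ($V{\left(o \right)} = -4 + \left(\left(o^{2} - 3 o\right) + 2\right) = -4 + \left(2 + o^{2} - 3 o\right) = -2 + o^{2} - 3 o$)
$V^{2}{\left(\frac{12 + 10}{8 + \frac{1}{-9 - 8}} \right)} = \left(-2 + \left(\frac{12 + 10}{8 + \frac{1}{-9 - 8}}\right)^{2} - 3 \frac{12 + 10}{8 + \frac{1}{-9 - 8}}\right)^{2} = \left(-2 + \left(\frac{22}{8 + \frac{1}{-17}}\right)^{2} - 3 \frac{22}{8 + \frac{1}{-17}}\right)^{2} = \left(-2 + \left(\frac{22}{8 - \frac{1}{17}}\right)^{2} - 3 \frac{22}{8 - \frac{1}{17}}\right)^{2} = \left(-2 + \left(\frac{22}{\frac{135}{17}}\right)^{2} - 3 \frac{22}{\frac{135}{17}}\right)^{2} = \left(-2 + \left(22 \cdot \frac{17}{135}\right)^{2} - 3 \cdot 22 \cdot \frac{17}{135}\right)^{2} = \left(-2 + \left(\frac{374}{135}\right)^{2} - \frac{374}{45}\right)^{2} = \left(-2 + \frac{139876}{18225} - \frac{374}{45}\right)^{2} = \left(- \frac{48044}{18225}\right)^{2} = \frac{2308225936}{332150625}$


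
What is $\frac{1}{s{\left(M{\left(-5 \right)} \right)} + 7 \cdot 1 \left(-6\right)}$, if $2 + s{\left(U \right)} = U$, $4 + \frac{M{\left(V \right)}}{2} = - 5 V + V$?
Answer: $- \frac{1}{12} \approx -0.083333$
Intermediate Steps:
$M{\left(V \right)} = -8 - 8 V$ ($M{\left(V \right)} = -8 + 2 \left(- 5 V + V\right) = -8 + 2 \left(- 4 V\right) = -8 - 8 V$)
$s{\left(U \right)} = -2 + U$
$\frac{1}{s{\left(M{\left(-5 \right)} \right)} + 7 \cdot 1 \left(-6\right)} = \frac{1}{\left(-2 - -32\right) + 7 \cdot 1 \left(-6\right)} = \frac{1}{\left(-2 + \left(-8 + 40\right)\right) + 7 \left(-6\right)} = \frac{1}{\left(-2 + 32\right) - 42} = \frac{1}{30 - 42} = \frac{1}{-12} = - \frac{1}{12}$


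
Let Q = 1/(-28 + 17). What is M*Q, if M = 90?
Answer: -90/11 ≈ -8.1818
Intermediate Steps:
Q = -1/11 (Q = 1/(-11) = -1/11 ≈ -0.090909)
M*Q = 90*(-1/11) = -90/11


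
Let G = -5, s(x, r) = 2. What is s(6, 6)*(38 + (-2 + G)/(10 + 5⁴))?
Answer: 48246/635 ≈ 75.978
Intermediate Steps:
s(6, 6)*(38 + (-2 + G)/(10 + 5⁴)) = 2*(38 + (-2 - 5)/(10 + 5⁴)) = 2*(38 - 7/(10 + 625)) = 2*(38 - 7/635) = 2*(24123/635) = 48246/635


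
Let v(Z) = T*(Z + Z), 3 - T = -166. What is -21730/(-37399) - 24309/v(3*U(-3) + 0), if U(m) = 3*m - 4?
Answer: 398525717/164331206 ≈ 2.4251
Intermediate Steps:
T = 169 (T = 3 - 1*(-166) = 3 + 166 = 169)
U(m) = -4 + 3*m
v(Z) = 338*Z (v(Z) = 169*(Z + Z) = 169*(2*Z) = 338*Z)
-21730/(-37399) - 24309/v(3*U(-3) + 0) = -21730/(-37399) - 24309*1/(338*(3*(-4 + 3*(-3)) + 0)) = -21730*(-1/37399) - 24309*1/(338*(3*(-4 - 9) + 0)) = 21730/37399 - 24309*1/(338*(3*(-13) + 0)) = 21730/37399 - 24309*1/(338*(-39 + 0)) = 21730/37399 - 24309/(338*(-39)) = 21730/37399 - 24309/(-13182) = 21730/37399 - 24309*(-1/13182) = 21730/37399 + 8103/4394 = 398525717/164331206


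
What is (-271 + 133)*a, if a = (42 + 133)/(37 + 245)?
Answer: -4025/47 ≈ -85.638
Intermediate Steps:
a = 175/282 ≈ 0.62057
(-271 + 133)*a = (-271 + 133)*(175/282) = -138*175/282 = -4025/47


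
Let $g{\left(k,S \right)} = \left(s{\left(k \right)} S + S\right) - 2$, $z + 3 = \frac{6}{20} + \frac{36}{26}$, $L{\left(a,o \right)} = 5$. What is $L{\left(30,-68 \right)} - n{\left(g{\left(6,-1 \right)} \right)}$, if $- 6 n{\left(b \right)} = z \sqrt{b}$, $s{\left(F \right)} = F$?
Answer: $5 - \frac{171 i}{260} \approx 5.0 - 0.65769 i$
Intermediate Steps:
$z = - \frac{171}{130}$ ($z = -3 + \left(\frac{6}{20} + \frac{36}{26}\right) = -3 + \left(6 \cdot \frac{1}{20} + 36 \cdot \frac{1}{26}\right) = -3 + \left(\frac{3}{10} + \frac{18}{13}\right) = -3 + \frac{219}{130} = - \frac{171}{130} \approx -1.3154$)
$g{\left(k,S \right)} = -2 + S + S k$ ($g{\left(k,S \right)} = \left(k S + S\right) - 2 = \left(S k + S\right) - 2 = \left(S + S k\right) - 2 = -2 + S + S k$)
$n{\left(b \right)} = \frac{57 \sqrt{b}}{260}$ ($n{\left(b \right)} = - \frac{\left(- \frac{171}{130}\right) \sqrt{b}}{6} = \frac{57 \sqrt{b}}{260}$)
$L{\left(30,-68 \right)} - n{\left(g{\left(6,-1 \right)} \right)} = 5 - \frac{57 \sqrt{-2 - 1 - 6}}{260} = 5 - \frac{57 \sqrt{-9}}{260} = 5 - \frac{57 \cdot 3 i}{260} = 5 - \frac{171 i}{260}$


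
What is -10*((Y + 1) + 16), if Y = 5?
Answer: -220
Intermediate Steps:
-10*((Y + 1) + 16) = -10*((5 + 1) + 16) = -10*(6 + 16) = -10*22 = -220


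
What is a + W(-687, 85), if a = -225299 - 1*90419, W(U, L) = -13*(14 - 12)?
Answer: -315744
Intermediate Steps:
W(U, L) = -26 (W(U, L) = -13*2 = -26)
a = -315718 (a = -225299 - 90419 = -315718)
a + W(-687, 85) = -315718 - 26 = -315744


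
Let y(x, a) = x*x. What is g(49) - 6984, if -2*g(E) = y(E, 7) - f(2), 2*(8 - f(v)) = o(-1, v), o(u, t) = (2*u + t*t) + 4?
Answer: -8182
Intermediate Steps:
o(u, t) = 4 + t² + 2*u (o(u, t) = (2*u + t²) + 4 = (t² + 2*u) + 4 = 4 + t² + 2*u)
y(x, a) = x²
f(v) = 7 - v²/2 (f(v) = 8 - (4 + v² + 2*(-1))/2 = 8 - (4 + v² - 2)/2 = 8 - (2 + v²)/2 = 8 + (-1 - v²/2) = 7 - v²/2)
g(E) = 5/2 - E²/2 (g(E) = -(E² - (7 - ½*2²))/2 = -(E² - (7 - ½*4))/2 = -(E² - (7 - 2))/2 = -(E² - 1*5)/2 = -(E² - 5)/2 = -(-5 + E²)/2 = 5/2 - E²/2)
g(49) - 6984 = (5/2 - ½*49²) - 6984 = (5/2 - ½*2401) - 6984 = (5/2 - 2401/2) - 6984 = -1198 - 6984 = -8182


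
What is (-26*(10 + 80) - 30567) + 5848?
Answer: -27059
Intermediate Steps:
(-26*(10 + 80) - 30567) + 5848 = (-26*90 - 30567) + 5848 = (-2340 - 30567) + 5848 = -32907 + 5848 = -27059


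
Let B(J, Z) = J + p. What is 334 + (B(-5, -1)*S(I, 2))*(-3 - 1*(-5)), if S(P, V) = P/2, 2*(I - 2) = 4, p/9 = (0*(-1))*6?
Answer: 314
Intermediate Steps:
p = 0 (p = 9*((0*(-1))*6) = 9*(0*6) = 9*0 = 0)
I = 4 (I = 2 + (1/2)*4 = 2 + 2 = 4)
B(J, Z) = J (B(J, Z) = J + 0 = J)
S(P, V) = P/2 (S(P, V) = P*(1/2) = P/2)
334 + (B(-5, -1)*S(I, 2))*(-3 - 1*(-5)) = 334 + (-5*4/2)*(-3 - 1*(-5)) = 334 + (-5*2)*(-3 + 5) = 334 - 10*2 = 334 - 20 = 314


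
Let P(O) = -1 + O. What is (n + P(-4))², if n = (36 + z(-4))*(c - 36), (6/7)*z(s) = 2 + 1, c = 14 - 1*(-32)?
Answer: 152100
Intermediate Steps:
c = 46 (c = 14 + 32 = 46)
z(s) = 7/2 (z(s) = 7*(2 + 1)/6 = (7/6)*3 = 7/2)
n = 395 (n = (36 + 7/2)*(46 - 36) = (79/2)*10 = 395)
(n + P(-4))² = (395 + (-1 - 4))² = (395 - 5)² = 390² = 152100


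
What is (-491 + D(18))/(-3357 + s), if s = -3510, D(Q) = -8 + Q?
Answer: 481/6867 ≈ 0.070045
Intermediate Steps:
(-491 + D(18))/(-3357 + s) = (-491 + (-8 + 18))/(-3357 - 3510) = (-491 + 10)/(-6867) = -481*(-1/6867) = 481/6867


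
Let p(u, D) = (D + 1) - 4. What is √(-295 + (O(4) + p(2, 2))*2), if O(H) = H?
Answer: 17*I ≈ 17.0*I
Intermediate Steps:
p(u, D) = -3 + D (p(u, D) = (1 + D) - 4 = -3 + D)
√(-295 + (O(4) + p(2, 2))*2) = √(-295 + (4 + (-3 + 2))*2) = √(-295 + (4 - 1)*2) = √(-295 + 3*2) = √(-295 + 6) = √(-289) = 17*I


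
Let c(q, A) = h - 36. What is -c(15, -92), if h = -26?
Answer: 62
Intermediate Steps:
c(q, A) = -62 (c(q, A) = -26 - 36 = -62)
-c(15, -92) = -1*(-62) = 62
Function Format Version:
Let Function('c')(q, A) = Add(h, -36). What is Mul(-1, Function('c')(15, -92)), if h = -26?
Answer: 62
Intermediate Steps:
Function('c')(q, A) = -62 (Function('c')(q, A) = Add(-26, -36) = -62)
Mul(-1, Function('c')(15, -92)) = Mul(-1, -62) = 62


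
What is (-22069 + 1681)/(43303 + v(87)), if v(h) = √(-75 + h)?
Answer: -882861564/1875149797 + 40776*√3/1875149797 ≈ -0.47078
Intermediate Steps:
(-22069 + 1681)/(43303 + v(87)) = (-22069 + 1681)/(43303 + √(-75 + 87)) = -20388/(43303 + √12) = -20388/(43303 + 2*√3)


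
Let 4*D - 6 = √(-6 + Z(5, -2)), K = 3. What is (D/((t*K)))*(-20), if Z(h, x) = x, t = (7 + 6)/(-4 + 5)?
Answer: -10/13 - 10*I*√2/39 ≈ -0.76923 - 0.36262*I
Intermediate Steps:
t = 13 (t = 13/1 = 13*1 = 13)
D = 3/2 + I*√2/2 (D = 3/2 + √(-6 - 2)/4 = 3/2 + √(-8)/4 = 3/2 + (2*I*√2)/4 = 3/2 + I*√2/2 ≈ 1.5 + 0.70711*I)
(D/((t*K)))*(-20) = ((3/2 + I*√2/2)/((13*3)))*(-20) = ((3/2 + I*√2/2)/39)*(-20) = ((3/2 + I*√2/2)*(1/39))*(-20) = (1/26 + I*√2/78)*(-20) = -10/13 - 10*I*√2/39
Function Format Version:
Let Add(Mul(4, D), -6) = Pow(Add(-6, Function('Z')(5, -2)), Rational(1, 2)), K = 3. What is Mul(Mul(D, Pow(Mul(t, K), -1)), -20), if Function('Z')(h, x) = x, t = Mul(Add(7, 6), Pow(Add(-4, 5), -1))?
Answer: Add(Rational(-10, 13), Mul(Rational(-10, 39), I, Pow(2, Rational(1, 2)))) ≈ Add(-0.76923, Mul(-0.36262, I))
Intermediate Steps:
t = 13 (t = Mul(13, Pow(1, -1)) = Mul(13, 1) = 13)
D = Add(Rational(3, 2), Mul(Rational(1, 2), I, Pow(2, Rational(1, 2)))) (D = Add(Rational(3, 2), Mul(Rational(1, 4), Pow(Add(-6, -2), Rational(1, 2)))) = Add(Rational(3, 2), Mul(Rational(1, 4), Pow(-8, Rational(1, 2)))) = Add(Rational(3, 2), Mul(Rational(1, 4), Mul(2, I, Pow(2, Rational(1, 2))))) = Add(Rational(3, 2), Mul(Rational(1, 2), I, Pow(2, Rational(1, 2)))) ≈ Add(1.5000, Mul(0.70711, I)))
Mul(Mul(D, Pow(Mul(t, K), -1)), -20) = Mul(Mul(Add(Rational(3, 2), Mul(Rational(1, 2), I, Pow(2, Rational(1, 2)))), Pow(Mul(13, 3), -1)), -20) = Mul(Mul(Add(Rational(3, 2), Mul(Rational(1, 2), I, Pow(2, Rational(1, 2)))), Pow(39, -1)), -20) = Mul(Mul(Add(Rational(3, 2), Mul(Rational(1, 2), I, Pow(2, Rational(1, 2)))), Rational(1, 39)), -20) = Mul(Add(Rational(1, 26), Mul(Rational(1, 78), I, Pow(2, Rational(1, 2)))), -20) = Add(Rational(-10, 13), Mul(Rational(-10, 39), I, Pow(2, Rational(1, 2))))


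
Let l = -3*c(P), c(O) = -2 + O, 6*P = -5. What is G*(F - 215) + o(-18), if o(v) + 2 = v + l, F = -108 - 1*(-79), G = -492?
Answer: 240073/2 ≈ 1.2004e+5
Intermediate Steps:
P = -5/6 (P = (1/6)*(-5) = -5/6 ≈ -0.83333)
F = -29 (F = -108 + 79 = -29)
l = 17/2 (l = -3*(-2 - 5/6) = -3*(-17/6) = 17/2 ≈ 8.5000)
o(v) = 13/2 + v (o(v) = -2 + (v + 17/2) = -2 + (17/2 + v) = 13/2 + v)
G*(F - 215) + o(-18) = -492*(-29 - 215) + (13/2 - 18) = -492*(-244) - 23/2 = 120048 - 23/2 = 240073/2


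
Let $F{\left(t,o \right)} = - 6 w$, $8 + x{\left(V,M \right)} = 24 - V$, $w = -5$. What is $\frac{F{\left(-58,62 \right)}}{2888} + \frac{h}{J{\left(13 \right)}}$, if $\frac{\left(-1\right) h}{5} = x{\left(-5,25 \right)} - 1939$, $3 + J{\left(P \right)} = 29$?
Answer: $\frac{6924175}{18772} \approx 368.86$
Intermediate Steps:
$J{\left(P \right)} = 26$ ($J{\left(P \right)} = -3 + 29 = 26$)
$x{\left(V,M \right)} = 16 - V$ ($x{\left(V,M \right)} = -8 - \left(-24 + V\right) = 16 - V$)
$F{\left(t,o \right)} = 30$ ($F{\left(t,o \right)} = \left(-6\right) \left(-5\right) = 30$)
$h = 9590$ ($h = - 5 \left(\left(16 - -5\right) - 1939\right) = - 5 \left(\left(16 + 5\right) - 1939\right) = - 5 \left(21 - 1939\right) = \left(-5\right) \left(-1918\right) = 9590$)
$\frac{F{\left(-58,62 \right)}}{2888} + \frac{h}{J{\left(13 \right)}} = \frac{30}{2888} + \frac{9590}{26} = 30 \cdot \frac{1}{2888} + 9590 \cdot \frac{1}{26} = \frac{15}{1444} + \frac{4795}{13} = \frac{6924175}{18772}$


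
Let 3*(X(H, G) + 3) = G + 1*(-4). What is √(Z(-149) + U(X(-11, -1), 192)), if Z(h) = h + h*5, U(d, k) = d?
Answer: 2*I*√2022/3 ≈ 29.978*I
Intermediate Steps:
X(H, G) = -13/3 + G/3 (X(H, G) = -3 + (G + 1*(-4))/3 = -3 + (G - 4)/3 = -3 + (-4 + G)/3 = -3 + (-4/3 + G/3) = -13/3 + G/3)
Z(h) = 6*h (Z(h) = h + 5*h = 6*h)
√(Z(-149) + U(X(-11, -1), 192)) = √(6*(-149) + (-13/3 + (⅓)*(-1))) = √(-894 + (-13/3 - ⅓)) = √(-894 - 14/3) = √(-2696/3) = 2*I*√2022/3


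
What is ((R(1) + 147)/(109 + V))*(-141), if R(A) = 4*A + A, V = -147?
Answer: 564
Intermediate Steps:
R(A) = 5*A
((R(1) + 147)/(109 + V))*(-141) = ((5*1 + 147)/(109 - 147))*(-141) = ((5 + 147)/(-38))*(-141) = (152*(-1/38))*(-141) = -4*(-141) = 564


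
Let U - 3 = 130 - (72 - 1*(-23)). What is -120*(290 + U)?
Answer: -39360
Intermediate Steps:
U = 38 (U = 3 + (130 - (72 - 1*(-23))) = 3 + (130 - (72 + 23)) = 3 + (130 - 1*95) = 3 + (130 - 95) = 3 + 35 = 38)
-120*(290 + U) = -120*(290 + 38) = -120*328 = -39360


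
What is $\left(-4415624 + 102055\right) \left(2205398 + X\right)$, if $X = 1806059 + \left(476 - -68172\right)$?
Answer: $-17599814444745$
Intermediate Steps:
$X = 1874707$ ($X = 1806059 + \left(476 + 68172\right) = 1806059 + 68648 = 1874707$)
$\left(-4415624 + 102055\right) \left(2205398 + X\right) = \left(-4415624 + 102055\right) \left(2205398 + 1874707\right) = \left(-4313569\right) 4080105 = -17599814444745$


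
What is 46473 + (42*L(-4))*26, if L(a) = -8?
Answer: 37737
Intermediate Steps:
46473 + (42*L(-4))*26 = 46473 + (42*(-8))*26 = 46473 - 336*26 = 46473 - 8736 = 37737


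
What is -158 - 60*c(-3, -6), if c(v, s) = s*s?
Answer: -2318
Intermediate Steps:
c(v, s) = s**2
-158 - 60*c(-3, -6) = -158 - 60*(-6)**2 = -158 - 60*36 = -158 - 2160 = -2318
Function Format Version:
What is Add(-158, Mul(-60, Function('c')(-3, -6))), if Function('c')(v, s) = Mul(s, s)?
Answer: -2318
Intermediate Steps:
Function('c')(v, s) = Pow(s, 2)
Add(-158, Mul(-60, Function('c')(-3, -6))) = Add(-158, Mul(-60, Pow(-6, 2))) = Add(-158, Mul(-60, 36)) = Add(-158, -2160) = -2318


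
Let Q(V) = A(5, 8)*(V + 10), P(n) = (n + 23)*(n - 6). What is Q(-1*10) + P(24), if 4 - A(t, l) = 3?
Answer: 846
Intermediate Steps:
A(t, l) = 1 (A(t, l) = 4 - 1*3 = 4 - 3 = 1)
P(n) = (-6 + n)*(23 + n) (P(n) = (23 + n)*(-6 + n) = (-6 + n)*(23 + n))
Q(V) = 10 + V (Q(V) = 1*(V + 10) = 1*(10 + V) = 10 + V)
Q(-1*10) + P(24) = (10 - 1*10) + (-138 + 24**2 + 17*24) = (10 - 10) + (-138 + 576 + 408) = 0 + 846 = 846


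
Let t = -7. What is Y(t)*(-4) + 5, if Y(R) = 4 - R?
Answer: -39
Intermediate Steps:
Y(t)*(-4) + 5 = (4 - 1*(-7))*(-4) + 5 = (4 + 7)*(-4) + 5 = 11*(-4) + 5 = -44 + 5 = -39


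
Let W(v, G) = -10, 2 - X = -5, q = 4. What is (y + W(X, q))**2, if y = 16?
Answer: 36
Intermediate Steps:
X = 7 (X = 2 - 1*(-5) = 2 + 5 = 7)
(y + W(X, q))**2 = (16 - 10)**2 = 6**2 = 36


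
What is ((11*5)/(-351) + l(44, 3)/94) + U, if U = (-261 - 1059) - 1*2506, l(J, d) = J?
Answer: -63112385/16497 ≈ -3825.7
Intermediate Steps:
U = -3826 (U = -1320 - 2506 = -3826)
((11*5)/(-351) + l(44, 3)/94) + U = ((11*5)/(-351) + 44/94) - 3826 = (55*(-1/351) + 44*(1/94)) - 3826 = (-55/351 + 22/47) - 3826 = 5137/16497 - 3826 = -63112385/16497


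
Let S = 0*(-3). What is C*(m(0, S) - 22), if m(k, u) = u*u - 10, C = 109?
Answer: -3488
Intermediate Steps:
S = 0
m(k, u) = -10 + u**2 (m(k, u) = u**2 - 10 = -10 + u**2)
C*(m(0, S) - 22) = 109*((-10 + 0**2) - 22) = 109*((-10 + 0) - 22) = 109*(-10 - 22) = 109*(-32) = -3488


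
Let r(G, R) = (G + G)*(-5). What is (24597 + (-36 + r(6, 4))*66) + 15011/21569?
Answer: 393886520/21569 ≈ 18262.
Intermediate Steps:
r(G, R) = -10*G (r(G, R) = (2*G)*(-5) = -10*G)
(24597 + (-36 + r(6, 4))*66) + 15011/21569 = (24597 + (-36 - 10*6)*66) + 15011/21569 = (24597 + (-36 - 60)*66) + 15011*(1/21569) = (24597 - 96*66) + 15011/21569 = (24597 - 6336) + 15011/21569 = 18261 + 15011/21569 = 393886520/21569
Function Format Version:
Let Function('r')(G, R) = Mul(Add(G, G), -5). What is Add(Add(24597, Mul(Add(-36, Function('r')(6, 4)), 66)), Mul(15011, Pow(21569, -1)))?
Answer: Rational(393886520, 21569) ≈ 18262.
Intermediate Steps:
Function('r')(G, R) = Mul(-10, G) (Function('r')(G, R) = Mul(Mul(2, G), -5) = Mul(-10, G))
Add(Add(24597, Mul(Add(-36, Function('r')(6, 4)), 66)), Mul(15011, Pow(21569, -1))) = Add(Add(24597, Mul(Add(-36, Mul(-10, 6)), 66)), Mul(15011, Pow(21569, -1))) = Add(Add(24597, Mul(Add(-36, -60), 66)), Mul(15011, Rational(1, 21569))) = Add(Add(24597, Mul(-96, 66)), Rational(15011, 21569)) = Add(Add(24597, -6336), Rational(15011, 21569)) = Add(18261, Rational(15011, 21569)) = Rational(393886520, 21569)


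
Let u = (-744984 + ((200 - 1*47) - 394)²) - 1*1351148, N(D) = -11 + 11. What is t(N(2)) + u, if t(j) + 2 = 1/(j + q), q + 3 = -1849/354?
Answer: -5932772637/2911 ≈ -2.0381e+6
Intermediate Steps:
N(D) = 0
q = -2911/354 (q = -3 - 1849/354 = -2911/354 ≈ -8.2232)
t(j) = -2 + 1/(-2911/354 + j) (t(j) = -2 + 1/(j - 2911/354) = -2 + 1/(-2911/354 + j))
u = -2038051 (u = (-744984 + ((200 - 47) - 394)²) - 1351148 = (-744984 + (153 - 394)²) - 1351148 = (-744984 + (-241)²) - 1351148 = (-744984 + 58081) - 1351148 = -686903 - 1351148 = -2038051)
t(N(2)) + u = 4*(1544 - 177*0)/(-2911 + 354*0) - 2038051 = 4*(1544 + 0)/(-2911 + 0) - 2038051 = 4*1544/(-2911) - 2038051 = 4*(-1/2911)*1544 - 2038051 = -6176/2911 - 2038051 = -5932772637/2911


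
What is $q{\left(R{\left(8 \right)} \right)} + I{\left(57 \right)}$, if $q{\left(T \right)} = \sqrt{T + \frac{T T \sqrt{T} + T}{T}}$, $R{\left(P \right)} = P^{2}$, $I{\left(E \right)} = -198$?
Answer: $-198 + \sqrt{577} \approx -173.98$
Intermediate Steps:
$q{\left(T \right)} = \sqrt{T + \frac{T + T^{\frac{5}{2}}}{T}}$ ($q{\left(T \right)} = \sqrt{T + \frac{T T^{\frac{3}{2}} + T}{T}} = \sqrt{T + \frac{T^{\frac{5}{2}} + T}{T}} = \sqrt{T + \frac{T + T^{\frac{5}{2}}}{T}}$)
$q{\left(R{\left(8 \right)} \right)} + I{\left(57 \right)} = \sqrt{1 + 8^{2} + \left(8^{2}\right)^{\frac{3}{2}}} - 198 = \sqrt{1 + 64 + 64^{\frac{3}{2}}} - 198 = \sqrt{1 + 64 + 512} - 198 = \sqrt{577} - 198 = -198 + \sqrt{577}$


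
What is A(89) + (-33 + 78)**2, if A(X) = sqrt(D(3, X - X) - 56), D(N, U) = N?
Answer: 2025 + I*sqrt(53) ≈ 2025.0 + 7.2801*I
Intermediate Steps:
A(X) = I*sqrt(53) (A(X) = sqrt(3 - 56) = sqrt(-53) = I*sqrt(53))
A(89) + (-33 + 78)**2 = I*sqrt(53) + (-33 + 78)**2 = I*sqrt(53) + 45**2 = I*sqrt(53) + 2025 = 2025 + I*sqrt(53)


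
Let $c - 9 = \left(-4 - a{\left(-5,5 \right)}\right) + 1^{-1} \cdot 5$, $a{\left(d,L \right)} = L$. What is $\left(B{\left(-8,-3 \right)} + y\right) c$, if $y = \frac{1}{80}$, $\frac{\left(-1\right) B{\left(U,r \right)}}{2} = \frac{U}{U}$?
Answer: $- \frac{159}{16} \approx -9.9375$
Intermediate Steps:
$c = 5$ ($c = 9 + \left(\left(-4 - 5\right) + 1^{-1} \cdot 5\right) = 9 + \left(\left(-4 - 5\right) + 1 \cdot 5\right) = 9 + \left(-9 + 5\right) = 9 - 4 = 5$)
$B{\left(U,r \right)} = -2$ ($B{\left(U,r \right)} = - 2 \frac{U}{U} = \left(-2\right) 1 = -2$)
$y = \frac{1}{80} \approx 0.0125$
$\left(B{\left(-8,-3 \right)} + y\right) c = \left(-2 + \frac{1}{80}\right) 5 = \left(- \frac{159}{80}\right) 5 = - \frac{159}{16}$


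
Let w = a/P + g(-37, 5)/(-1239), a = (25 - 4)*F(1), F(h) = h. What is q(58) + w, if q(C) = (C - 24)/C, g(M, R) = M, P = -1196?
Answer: 25720105/42973476 ≈ 0.59851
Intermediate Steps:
a = 21 (a = (25 - 4)*1 = 21*1 = 21)
w = 18233/1481844 (w = 21/(-1196) - 37/(-1239) = 21*(-1/1196) - 37*(-1/1239) = -21/1196 + 37/1239 = 18233/1481844 ≈ 0.012304)
q(C) = (-24 + C)/C
q(58) + w = (-24 + 58)/58 + 18233/1481844 = (1/58)*34 + 18233/1481844 = 17/29 + 18233/1481844 = 25720105/42973476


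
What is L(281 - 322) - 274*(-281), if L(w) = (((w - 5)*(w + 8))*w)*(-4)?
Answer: 325946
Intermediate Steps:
L(w) = -4*w*(-5 + w)*(8 + w) (L(w) = (((-5 + w)*(8 + w))*w)*(-4) = (w*(-5 + w)*(8 + w))*(-4) = -4*w*(-5 + w)*(8 + w))
L(281 - 322) - 274*(-281) = 4*(281 - 322)*(40 - (281 - 322)² - 3*(281 - 322)) - 274*(-281) = 4*(-41)*(40 - 1*(-41)² - 3*(-41)) - 1*(-76994) = 4*(-41)*(40 - 1*1681 + 123) + 76994 = 4*(-41)*(40 - 1681 + 123) + 76994 = 4*(-41)*(-1518) + 76994 = 248952 + 76994 = 325946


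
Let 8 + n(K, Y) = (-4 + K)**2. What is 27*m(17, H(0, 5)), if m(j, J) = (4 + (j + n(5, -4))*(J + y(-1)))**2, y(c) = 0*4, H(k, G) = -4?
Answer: 34992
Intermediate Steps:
n(K, Y) = -8 + (-4 + K)**2
y(c) = 0
m(j, J) = (4 + J*(-7 + j))**2 (m(j, J) = (4 + (j + (-8 + (-4 + 5)**2))*(J + 0))**2 = (4 + (j + (-8 + 1**2))*J)**2 = (4 + (j + (-8 + 1))*J)**2 = (4 + (j - 7)*J)**2 = (4 + (-7 + j)*J)**2 = (4 + J*(-7 + j))**2)
27*m(17, H(0, 5)) = 27*(4 - 7*(-4) - 4*17)**2 = 27*(4 + 28 - 68)**2 = 27*(-36)**2 = 27*1296 = 34992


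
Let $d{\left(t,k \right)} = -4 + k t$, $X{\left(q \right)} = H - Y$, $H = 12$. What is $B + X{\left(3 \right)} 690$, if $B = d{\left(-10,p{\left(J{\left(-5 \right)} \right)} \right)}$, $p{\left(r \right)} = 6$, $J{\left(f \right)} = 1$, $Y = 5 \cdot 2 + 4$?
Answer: $-1444$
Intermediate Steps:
$Y = 14$ ($Y = 10 + 4 = 14$)
$X{\left(q \right)} = -2$ ($X{\left(q \right)} = 12 - 14 = -2$)
$B = -64$ ($B = -4 + 6 \left(-10\right) = -4 - 60 = -64$)
$B + X{\left(3 \right)} 690 = -64 - 1380 = -1444$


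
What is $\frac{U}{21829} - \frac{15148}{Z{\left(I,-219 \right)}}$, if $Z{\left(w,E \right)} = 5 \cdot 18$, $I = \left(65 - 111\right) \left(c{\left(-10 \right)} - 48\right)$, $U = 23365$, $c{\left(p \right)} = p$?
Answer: $- \frac{164281421}{982305} \approx -167.24$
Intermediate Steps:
$I = 2668$ ($I = \left(65 - 111\right) \left(-10 - 48\right) = \left(-46\right) \left(-58\right) = 2668$)
$Z{\left(w,E \right)} = 90$
$\frac{U}{21829} - \frac{15148}{Z{\left(I,-219 \right)}} = \frac{23365}{21829} - \frac{15148}{90} = 23365 \cdot \frac{1}{21829} - \frac{7574}{45} = \frac{23365}{21829} - \frac{7574}{45} = - \frac{164281421}{982305}$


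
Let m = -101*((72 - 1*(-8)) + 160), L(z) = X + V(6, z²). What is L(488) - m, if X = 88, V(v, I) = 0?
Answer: 24328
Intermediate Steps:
L(z) = 88 (L(z) = 88 + 0 = 88)
m = -24240 (m = -101*((72 + 8) + 160) = -101*(80 + 160) = -101*240 = -24240)
L(488) - m = 88 - 1*(-24240) = 88 + 24240 = 24328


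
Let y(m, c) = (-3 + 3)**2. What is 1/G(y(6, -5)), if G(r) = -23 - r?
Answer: -1/23 ≈ -0.043478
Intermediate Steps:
y(m, c) = 0 (y(m, c) = 0**2 = 0)
1/G(y(6, -5)) = 1/(-23 - 1*0) = 1/(-23 + 0) = 1/(-23) = -1/23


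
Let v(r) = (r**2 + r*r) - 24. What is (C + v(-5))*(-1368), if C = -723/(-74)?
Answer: -1810548/37 ≈ -48934.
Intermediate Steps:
C = 723/74 (C = -723*(-1/74) = 723/74 ≈ 9.7703)
v(r) = -24 + 2*r**2 (v(r) = (r**2 + r**2) - 24 = 2*r**2 - 24 = -24 + 2*r**2)
(C + v(-5))*(-1368) = (723/74 + (-24 + 2*(-5)**2))*(-1368) = (723/74 + (-24 + 2*25))*(-1368) = (723/74 + (-24 + 50))*(-1368) = (723/74 + 26)*(-1368) = (2647/74)*(-1368) = -1810548/37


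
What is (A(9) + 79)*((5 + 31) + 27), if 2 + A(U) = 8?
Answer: 5355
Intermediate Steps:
A(U) = 6 (A(U) = -2 + 8 = 6)
(A(9) + 79)*((5 + 31) + 27) = (6 + 79)*((5 + 31) + 27) = 85*(36 + 27) = 85*63 = 5355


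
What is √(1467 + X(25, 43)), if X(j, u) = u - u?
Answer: 3*√163 ≈ 38.301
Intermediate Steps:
X(j, u) = 0
√(1467 + X(25, 43)) = √(1467 + 0) = √1467 = 3*√163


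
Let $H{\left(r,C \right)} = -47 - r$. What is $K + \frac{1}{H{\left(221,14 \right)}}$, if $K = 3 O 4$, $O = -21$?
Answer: $- \frac{67537}{268} \approx -252.0$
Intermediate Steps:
$K = -252$ ($K = 3 \left(-21\right) 4 = \left(-63\right) 4 = -252$)
$K + \frac{1}{H{\left(221,14 \right)}} = -252 + \frac{1}{-47 - 221} = -252 + \frac{1}{-268} = -252 - \frac{1}{268} = - \frac{67537}{268}$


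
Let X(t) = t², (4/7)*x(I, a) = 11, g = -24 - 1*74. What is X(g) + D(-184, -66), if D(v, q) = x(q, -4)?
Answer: 38493/4 ≈ 9623.3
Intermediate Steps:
g = -98 (g = -24 - 74 = -98)
x(I, a) = 77/4 (x(I, a) = (7/4)*11 = 77/4)
D(v, q) = 77/4
X(g) + D(-184, -66) = (-98)² + 77/4 = 9604 + 77/4 = 38493/4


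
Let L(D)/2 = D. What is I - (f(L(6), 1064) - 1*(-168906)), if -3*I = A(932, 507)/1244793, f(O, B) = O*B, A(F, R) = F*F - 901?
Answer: -226146812723/1244793 ≈ -1.8167e+5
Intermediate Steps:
L(D) = 2*D
A(F, R) = -901 + F² (A(F, R) = F² - 901 = -901 + F²)
f(O, B) = B*O
I = -289241/1244793 (I = -(-901 + 932²)/(3*1244793) = -(-901 + 868624)/(3*1244793) = -289241/1244793 ≈ -0.23236)
I - (f(L(6), 1064) - 1*(-168906)) = -289241/1244793 - (1064*(2*6) - 1*(-168906)) = -289241/1244793 - (1064*12 + 168906) = -289241/1244793 - (12768 + 168906) = -289241/1244793 - 1*181674 = -289241/1244793 - 181674 = -226146812723/1244793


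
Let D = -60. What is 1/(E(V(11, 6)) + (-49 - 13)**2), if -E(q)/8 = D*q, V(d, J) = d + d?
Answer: 1/14404 ≈ 6.9425e-5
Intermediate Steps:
V(d, J) = 2*d
E(q) = 480*q (E(q) = -(-480)*q = 480*q)
1/(E(V(11, 6)) + (-49 - 13)**2) = 1/(480*(2*11) + (-49 - 13)**2) = 1/(480*22 + (-62)**2) = 1/(10560 + 3844) = 1/14404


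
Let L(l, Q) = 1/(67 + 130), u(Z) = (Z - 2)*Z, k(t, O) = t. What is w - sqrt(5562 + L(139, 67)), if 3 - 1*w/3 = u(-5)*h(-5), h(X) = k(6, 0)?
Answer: -621 - sqrt(215855855)/197 ≈ -695.58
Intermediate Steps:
u(Z) = Z*(-2 + Z) (u(Z) = (-2 + Z)*Z = Z*(-2 + Z))
L(l, Q) = 1/197
h(X) = 6
w = -621 (w = 9 - 3*(-5*(-2 - 5))*6 = 9 - 3*(-5*(-7))*6 = 9 - 105*6 = 9 - 3*210 = 9 - 630 = -621)
w - sqrt(5562 + L(139, 67)) = -621 - sqrt(5562 + 1/197) = -621 - sqrt(1095715/197) = -621 - sqrt(215855855)/197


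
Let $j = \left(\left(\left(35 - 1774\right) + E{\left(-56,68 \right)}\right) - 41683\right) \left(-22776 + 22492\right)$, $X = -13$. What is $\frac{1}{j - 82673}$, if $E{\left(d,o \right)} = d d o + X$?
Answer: $- \frac{1}{48309565} \approx -2.07 \cdot 10^{-8}$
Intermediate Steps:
$E{\left(d,o \right)} = -13 + o d^{2}$ ($E{\left(d,o \right)} = d d o - 13 = d^{2} o - 13 = o d^{2} - 13 = -13 + o d^{2}$)
$j = -48226892$ ($j = \left(\left(\left(35 - 1774\right) - \left(13 - 68 \left(-56\right)^{2}\right)\right) - 41683\right) \left(-22776 + 22492\right) = \left(\left(-1739 + \left(-13 + 68 \cdot 3136\right)\right) - 41683\right) \left(-284\right) = \left(\left(-1739 + \left(-13 + 213248\right)\right) - 41683\right) \left(-284\right) = \left(\left(-1739 + 213235\right) - 41683\right) \left(-284\right) = \left(211496 - 41683\right) \left(-284\right) = 169813 \left(-284\right) = -48226892$)
$\frac{1}{j - 82673} = \frac{1}{-48226892 - 82673} = \frac{1}{-48309565} = - \frac{1}{48309565}$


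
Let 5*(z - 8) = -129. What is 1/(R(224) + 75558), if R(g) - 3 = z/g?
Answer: 1120/84628231 ≈ 1.3234e-5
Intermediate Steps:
z = -89/5 (z = 8 + (⅕)*(-129) = 8 - 129/5 = -89/5 ≈ -17.800)
R(g) = 3 - 89/(5*g)
1/(R(224) + 75558) = 1/((3 - 89/5/224) + 75558) = 1/((3 - 89/5*1/224) + 75558) = 1/((3 - 89/1120) + 75558) = 1/(3271/1120 + 75558) = 1/(84628231/1120) = 1120/84628231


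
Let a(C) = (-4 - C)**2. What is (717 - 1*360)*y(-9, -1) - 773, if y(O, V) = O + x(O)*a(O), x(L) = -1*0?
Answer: -3986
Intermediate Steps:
x(L) = 0
y(O, V) = O (y(O, V) = O + 0*(4 + O)**2 = O + 0 = O)
(717 - 1*360)*y(-9, -1) - 773 = (717 - 1*360)*(-9) - 773 = (717 - 360)*(-9) - 773 = 357*(-9) - 773 = -3213 - 773 = -3986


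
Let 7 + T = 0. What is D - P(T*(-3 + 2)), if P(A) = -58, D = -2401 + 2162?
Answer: -181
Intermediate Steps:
T = -7 (T = -7 + 0 = -7)
D = -239
D - P(T*(-3 + 2)) = -239 - 1*(-58) = -239 + 58 = -181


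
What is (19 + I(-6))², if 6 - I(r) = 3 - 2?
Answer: 576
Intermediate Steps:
I(r) = 5 (I(r) = 6 - (3 - 2) = 6 - 1*1 = 6 - 1 = 5)
(19 + I(-6))² = (19 + 5)² = 24² = 576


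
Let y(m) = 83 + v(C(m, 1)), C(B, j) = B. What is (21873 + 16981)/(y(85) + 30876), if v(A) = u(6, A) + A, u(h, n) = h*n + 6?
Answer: 19427/15780 ≈ 1.2311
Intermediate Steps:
u(h, n) = 6 + h*n
v(A) = 6 + 7*A (v(A) = (6 + 6*A) + A = 6 + 7*A)
y(m) = 89 + 7*m (y(m) = 83 + (6 + 7*m) = 89 + 7*m)
(21873 + 16981)/(y(85) + 30876) = (21873 + 16981)/((89 + 7*85) + 30876) = 38854/((89 + 595) + 30876) = 38854/(684 + 30876) = 38854/31560 = 38854*(1/31560) = 19427/15780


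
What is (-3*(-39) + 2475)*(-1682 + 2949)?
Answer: 3284064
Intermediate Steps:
(-3*(-39) + 2475)*(-1682 + 2949) = (117 + 2475)*1267 = 2592*1267 = 3284064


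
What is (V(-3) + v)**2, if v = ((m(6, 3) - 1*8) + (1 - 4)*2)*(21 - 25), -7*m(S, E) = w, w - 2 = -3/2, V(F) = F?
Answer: 139129/49 ≈ 2839.4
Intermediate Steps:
w = 1/2 (w = 2 - 3/2 = 1/2 ≈ 0.50000)
m(S, E) = -1/14 (m(S, E) = -1/7*1/2 = -1/14)
v = 394/7 (v = ((-1/14 - 1*8) + (1 - 4)*2)*(21 - 25) = ((-1/14 - 8) - 3*2)*(-4) = (-113/14 - 6)*(-4) = -197/14*(-4) = 394/7 ≈ 56.286)
(V(-3) + v)**2 = (-3 + 394/7)**2 = (373/7)**2 = 139129/49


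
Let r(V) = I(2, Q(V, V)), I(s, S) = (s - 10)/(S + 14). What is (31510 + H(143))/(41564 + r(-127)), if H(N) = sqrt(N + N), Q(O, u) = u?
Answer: 356063/469674 + 113*sqrt(286)/4696740 ≈ 0.75851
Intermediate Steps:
H(N) = sqrt(2)*sqrt(N) (H(N) = sqrt(2*N) = sqrt(2)*sqrt(N))
I(s, S) = (-10 + s)/(14 + S)
r(V) = -8/(14 + V) (r(V) = (-10 + 2)/(14 + V) = -8/(14 + V))
(31510 + H(143))/(41564 + r(-127)) = (31510 + sqrt(2)*sqrt(143))/(41564 - 8/(14 - 127)) = (31510 + sqrt(286))/(41564 - 8/(-113)) = (31510 + sqrt(286))/(41564 - 8*(-1/113)) = (31510 + sqrt(286))/(41564 + 8/113) = (31510 + sqrt(286))/(4696740/113) = (31510 + sqrt(286))*(113/4696740) = 356063/469674 + 113*sqrt(286)/4696740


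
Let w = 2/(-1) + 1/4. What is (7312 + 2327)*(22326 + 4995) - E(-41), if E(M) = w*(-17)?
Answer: 1053388357/4 ≈ 2.6335e+8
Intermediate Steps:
w = -7/4 (w = 2*(-1) + 1*(¼) = -2 + ¼ = -7/4 ≈ -1.7500)
E(M) = 119/4 (E(M) = -7/4*(-17) = 119/4)
(7312 + 2327)*(22326 + 4995) - E(-41) = (7312 + 2327)*(22326 + 4995) - 1*119/4 = 9639*27321 - 119/4 = 263347119 - 119/4 = 1053388357/4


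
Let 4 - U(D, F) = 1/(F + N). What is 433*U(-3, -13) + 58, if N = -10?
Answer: 41603/23 ≈ 1808.8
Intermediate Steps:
U(D, F) = 4 - 1/(-10 + F) (U(D, F) = 4 - 1/(F - 10) = 4 - 1/(-10 + F))
433*U(-3, -13) + 58 = 433*((-41 + 4*(-13))/(-10 - 13)) + 58 = 433*((-41 - 52)/(-23)) + 58 = 433*(-1/23*(-93)) + 58 = 433*(93/23) + 58 = 40269/23 + 58 = 41603/23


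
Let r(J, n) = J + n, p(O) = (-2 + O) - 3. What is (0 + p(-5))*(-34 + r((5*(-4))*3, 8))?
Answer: 860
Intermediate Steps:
p(O) = -5 + O
(0 + p(-5))*(-34 + r((5*(-4))*3, 8)) = (0 + (-5 - 5))*(-34 + ((5*(-4))*3 + 8)) = (0 - 10)*(-34 + (-20*3 + 8)) = -10*(-34 + (-60 + 8)) = -10*(-34 - 52) = -10*(-86) = 860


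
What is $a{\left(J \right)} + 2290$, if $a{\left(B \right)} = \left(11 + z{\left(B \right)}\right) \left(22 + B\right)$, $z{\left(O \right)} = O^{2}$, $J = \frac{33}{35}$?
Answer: $\frac{109878642}{42875} \approx 2562.8$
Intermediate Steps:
$J = \frac{33}{35}$ ($J = 33 \cdot \frac{1}{35} = \frac{33}{35} \approx 0.94286$)
$a{\left(B \right)} = \left(11 + B^{2}\right) \left(22 + B\right)$
$a{\left(J \right)} + 2290 = \left(242 + \left(\frac{33}{35}\right)^{3} + 11 \cdot \frac{33}{35} + 22 \left(\frac{33}{35}\right)^{2}\right) + 2290 = \left(242 + \frac{35937}{42875} + \frac{363}{35} + 22 \cdot \frac{1089}{1225}\right) + 2290 = \left(242 + \frac{35937}{42875} + \frac{363}{35} + \frac{23958}{1225}\right) + 2290 = \frac{11694892}{42875} + 2290 = \frac{109878642}{42875}$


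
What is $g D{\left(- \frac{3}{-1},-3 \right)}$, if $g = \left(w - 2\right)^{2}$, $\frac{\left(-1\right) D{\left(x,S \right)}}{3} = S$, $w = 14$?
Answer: $1296$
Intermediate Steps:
$D{\left(x,S \right)} = - 3 S$
$g = 144$ ($g = \left(14 - 2\right)^{2} = 12^{2} = 144$)
$g D{\left(- \frac{3}{-1},-3 \right)} = 144 \left(\left(-3\right) \left(-3\right)\right) = 144 \cdot 9 = 1296$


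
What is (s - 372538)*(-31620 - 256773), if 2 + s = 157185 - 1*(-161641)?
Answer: 15490741602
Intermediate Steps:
s = 318824 (s = -2 + (157185 - 1*(-161641)) = -2 + (157185 + 161641) = -2 + 318826 = 318824)
(s - 372538)*(-31620 - 256773) = (318824 - 372538)*(-31620 - 256773) = -53714*(-288393) = 15490741602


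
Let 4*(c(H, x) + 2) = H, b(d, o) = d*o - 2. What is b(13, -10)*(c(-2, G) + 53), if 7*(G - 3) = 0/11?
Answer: -6666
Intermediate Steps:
b(d, o) = -2 + d*o
G = 3 (G = 3 + (0/11)/7 = 3 + (0*(1/11))/7 = 3 + (⅐)*0 = 3 + 0 = 3)
c(H, x) = -2 + H/4
b(13, -10)*(c(-2, G) + 53) = (-2 + 13*(-10))*((-2 + (¼)*(-2)) + 53) = (-2 - 130)*((-2 - ½) + 53) = -132*(-5/2 + 53) = -132*101/2 = -6666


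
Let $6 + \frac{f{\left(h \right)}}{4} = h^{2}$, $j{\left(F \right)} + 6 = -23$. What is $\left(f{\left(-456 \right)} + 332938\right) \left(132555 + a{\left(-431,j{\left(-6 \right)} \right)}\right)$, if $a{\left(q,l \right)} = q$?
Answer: $153879273592$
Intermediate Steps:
$j{\left(F \right)} = -29$ ($j{\left(F \right)} = -6 - 23 = -29$)
$f{\left(h \right)} = -24 + 4 h^{2}$
$\left(f{\left(-456 \right)} + 332938\right) \left(132555 + a{\left(-431,j{\left(-6 \right)} \right)}\right) = \left(\left(-24 + 4 \left(-456\right)^{2}\right) + 332938\right) \left(132555 - 431\right) = \left(\left(-24 + 4 \cdot 207936\right) + 332938\right) 132124 = \left(\left(-24 + 831744\right) + 332938\right) 132124 = \left(831720 + 332938\right) 132124 = 1164658 \cdot 132124 = 153879273592$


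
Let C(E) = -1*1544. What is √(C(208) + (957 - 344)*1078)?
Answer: √659270 ≈ 811.95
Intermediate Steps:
C(E) = -1544
√(C(208) + (957 - 344)*1078) = √(-1544 + (957 - 344)*1078) = √(-1544 + 613*1078) = √(-1544 + 660814) = √659270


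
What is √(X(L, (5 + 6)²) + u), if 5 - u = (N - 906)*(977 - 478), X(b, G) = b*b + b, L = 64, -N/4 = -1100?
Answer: I*√1739341 ≈ 1318.8*I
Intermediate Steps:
N = 4400 (N = -4*(-1100) = 4400)
X(b, G) = b + b² (X(b, G) = b² + b = b + b²)
u = -1743501 (u = 5 - (4400 - 906)*(977 - 478) = 5 - 3494*499 = 5 - 1*1743506 = 5 - 1743506 = -1743501)
√(X(L, (5 + 6)²) + u) = √(64*(1 + 64) - 1743501) = √(64*65 - 1743501) = √(4160 - 1743501) = √(-1739341) = I*√1739341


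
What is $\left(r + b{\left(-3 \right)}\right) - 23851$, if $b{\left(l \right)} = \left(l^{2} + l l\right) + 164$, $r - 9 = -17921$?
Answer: $-41581$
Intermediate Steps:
$r = -17912$ ($r = 9 - 17921 = -17912$)
$b{\left(l \right)} = 164 + 2 l^{2}$ ($b{\left(l \right)} = \left(l^{2} + l^{2}\right) + 164 = 2 l^{2} + 164 = 164 + 2 l^{2}$)
$\left(r + b{\left(-3 \right)}\right) - 23851 = \left(-17912 + \left(164 + 2 \left(-3\right)^{2}\right)\right) - 23851 = \left(-17912 + \left(164 + 2 \cdot 9\right)\right) - 23851 = \left(-17912 + \left(164 + 18\right)\right) - 23851 = \left(-17912 + 182\right) - 23851 = -17730 - 23851 = -41581$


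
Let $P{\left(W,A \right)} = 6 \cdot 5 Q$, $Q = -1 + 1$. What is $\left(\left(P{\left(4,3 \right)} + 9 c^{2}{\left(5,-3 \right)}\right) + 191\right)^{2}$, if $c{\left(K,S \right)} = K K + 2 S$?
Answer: $11833600$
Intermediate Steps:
$Q = 0$
$c{\left(K,S \right)} = K^{2} + 2 S$
$P{\left(W,A \right)} = 0$ ($P{\left(W,A \right)} = 6 \cdot 5 \cdot 0 = 30 \cdot 0 = 0$)
$\left(\left(P{\left(4,3 \right)} + 9 c^{2}{\left(5,-3 \right)}\right) + 191\right)^{2} = \left(\left(0 + 9 \left(5^{2} + 2 \left(-3\right)\right)^{2}\right) + 191\right)^{2} = \left(\left(0 + 9 \left(25 - 6\right)^{2}\right) + 191\right)^{2} = \left(\left(0 + 9 \cdot 19^{2}\right) + 191\right)^{2} = \left(\left(0 + 9 \cdot 361\right) + 191\right)^{2} = \left(\left(0 + 3249\right) + 191\right)^{2} = \left(3249 + 191\right)^{2} = 3440^{2} = 11833600$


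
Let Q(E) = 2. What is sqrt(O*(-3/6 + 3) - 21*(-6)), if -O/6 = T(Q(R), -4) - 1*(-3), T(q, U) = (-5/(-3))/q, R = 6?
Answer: sqrt(274)/2 ≈ 8.2765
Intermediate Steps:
T(q, U) = 5/(3*q) (T(q, U) = (-5*(-1/3))/q = 5/(3*q))
O = -23 (O = -6*((5/3)/2 - 1*(-3)) = -6*((5/3)*(1/2) + 3) = -6*(5/6 + 3) = -6*23/6 = -23)
sqrt(O*(-3/6 + 3) - 21*(-6)) = sqrt(-23*(-3/6 + 3) - 21*(-6)) = sqrt(-23*(-3*1/6 + 3) + 126) = sqrt(-23*(-1/2 + 3) + 126) = sqrt(-23*5/2 + 126) = sqrt(-115/2 + 126) = sqrt(137/2) = sqrt(274)/2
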